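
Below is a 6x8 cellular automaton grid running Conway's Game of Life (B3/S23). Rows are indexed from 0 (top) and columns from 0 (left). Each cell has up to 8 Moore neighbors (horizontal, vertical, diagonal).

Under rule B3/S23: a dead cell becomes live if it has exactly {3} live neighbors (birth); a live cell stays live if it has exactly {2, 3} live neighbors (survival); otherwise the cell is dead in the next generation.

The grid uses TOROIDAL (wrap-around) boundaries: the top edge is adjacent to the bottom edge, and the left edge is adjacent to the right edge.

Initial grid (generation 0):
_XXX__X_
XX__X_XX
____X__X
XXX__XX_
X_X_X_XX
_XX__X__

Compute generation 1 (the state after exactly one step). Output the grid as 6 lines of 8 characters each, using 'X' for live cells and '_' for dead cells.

Answer: ___XX_X_
_X__X_X_
__XXX___
__X_X___
____X___
____XX__

Derivation:
Simulating step by step:
Generation 0 (given above): 24 live cells
Generation 1: 14 live cells
(generation 1 grid is the final answer)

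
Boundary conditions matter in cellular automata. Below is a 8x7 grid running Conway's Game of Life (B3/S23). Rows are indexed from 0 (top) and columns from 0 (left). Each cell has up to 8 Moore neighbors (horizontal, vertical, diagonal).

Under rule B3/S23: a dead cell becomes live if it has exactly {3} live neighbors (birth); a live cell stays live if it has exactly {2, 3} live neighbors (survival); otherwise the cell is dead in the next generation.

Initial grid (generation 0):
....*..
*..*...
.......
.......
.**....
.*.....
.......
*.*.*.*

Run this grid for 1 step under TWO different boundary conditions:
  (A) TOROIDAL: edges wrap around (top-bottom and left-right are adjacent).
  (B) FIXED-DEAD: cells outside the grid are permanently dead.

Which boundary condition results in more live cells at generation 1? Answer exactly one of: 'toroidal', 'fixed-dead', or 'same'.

Under TOROIDAL boundary, generation 1:
**..***
.......
.......
.......
.**....
.**....
**.....
...*.*.
Population = 13

Under FIXED-DEAD boundary, generation 1:
.......
.......
.......
.......
.**....
.**....
.*.....
.......
Population = 5

Comparison: toroidal=13, fixed-dead=5 -> toroidal

Answer: toroidal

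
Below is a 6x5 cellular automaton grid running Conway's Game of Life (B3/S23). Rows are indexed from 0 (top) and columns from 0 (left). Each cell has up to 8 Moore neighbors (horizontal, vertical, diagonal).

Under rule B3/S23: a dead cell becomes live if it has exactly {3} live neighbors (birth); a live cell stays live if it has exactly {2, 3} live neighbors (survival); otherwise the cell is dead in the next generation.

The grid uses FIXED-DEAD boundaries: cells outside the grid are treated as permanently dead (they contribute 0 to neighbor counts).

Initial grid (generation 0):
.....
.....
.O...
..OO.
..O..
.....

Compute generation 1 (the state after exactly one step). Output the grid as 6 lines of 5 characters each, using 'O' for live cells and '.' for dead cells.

Answer: .....
.....
..O..
.OOO.
..OO.
.....

Derivation:
Simulating step by step:
Generation 0 (given above): 4 live cells
Generation 1: 6 live cells
(generation 1 grid is the final answer)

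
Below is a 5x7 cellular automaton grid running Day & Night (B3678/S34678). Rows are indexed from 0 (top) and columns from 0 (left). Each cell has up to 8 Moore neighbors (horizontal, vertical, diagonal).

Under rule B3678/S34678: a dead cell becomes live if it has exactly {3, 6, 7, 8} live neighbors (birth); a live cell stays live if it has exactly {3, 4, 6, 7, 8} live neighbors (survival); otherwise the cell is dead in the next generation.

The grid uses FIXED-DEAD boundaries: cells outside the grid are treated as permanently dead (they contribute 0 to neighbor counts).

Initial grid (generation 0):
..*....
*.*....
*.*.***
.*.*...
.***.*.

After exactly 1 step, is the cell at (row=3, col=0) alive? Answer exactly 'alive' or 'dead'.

Answer: alive

Derivation:
Simulating step by step:
Generation 0 (given above): 14 live cells
Generation 1: 10 live cells
.*.....
.....*.
..*....
****..*
..*.*..

Cell (3,0) at generation 1: 1 -> alive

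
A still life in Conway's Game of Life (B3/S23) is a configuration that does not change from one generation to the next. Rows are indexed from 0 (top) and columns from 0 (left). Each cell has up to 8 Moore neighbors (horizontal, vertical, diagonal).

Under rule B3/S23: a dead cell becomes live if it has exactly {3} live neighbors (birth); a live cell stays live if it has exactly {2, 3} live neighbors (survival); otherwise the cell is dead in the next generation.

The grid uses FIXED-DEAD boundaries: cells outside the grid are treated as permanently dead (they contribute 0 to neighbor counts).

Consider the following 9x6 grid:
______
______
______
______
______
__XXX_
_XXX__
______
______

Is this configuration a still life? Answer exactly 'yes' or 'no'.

Compute generation 1 and compare to generation 0 (given above):
Generation 1:
______
______
______
______
___X__
_X__X_
_X__X_
__X___
______
Cell (4,3) differs: gen0=0 vs gen1=1 -> NOT a still life.

Answer: no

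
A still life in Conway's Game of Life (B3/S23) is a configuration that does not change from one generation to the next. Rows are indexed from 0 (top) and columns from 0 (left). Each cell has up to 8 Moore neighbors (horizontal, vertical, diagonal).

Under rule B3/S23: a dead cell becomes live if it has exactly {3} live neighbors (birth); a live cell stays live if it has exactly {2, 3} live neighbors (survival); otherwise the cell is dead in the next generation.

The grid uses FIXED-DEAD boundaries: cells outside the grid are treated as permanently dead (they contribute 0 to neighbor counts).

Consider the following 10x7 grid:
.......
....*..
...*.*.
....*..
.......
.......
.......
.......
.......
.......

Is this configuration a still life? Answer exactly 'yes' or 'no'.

Answer: yes

Derivation:
Compute generation 1 and compare to generation 0 (given above):
Generation 1:
.......
....*..
...*.*.
....*..
.......
.......
.......
.......
.......
.......
The grids are IDENTICAL -> still life.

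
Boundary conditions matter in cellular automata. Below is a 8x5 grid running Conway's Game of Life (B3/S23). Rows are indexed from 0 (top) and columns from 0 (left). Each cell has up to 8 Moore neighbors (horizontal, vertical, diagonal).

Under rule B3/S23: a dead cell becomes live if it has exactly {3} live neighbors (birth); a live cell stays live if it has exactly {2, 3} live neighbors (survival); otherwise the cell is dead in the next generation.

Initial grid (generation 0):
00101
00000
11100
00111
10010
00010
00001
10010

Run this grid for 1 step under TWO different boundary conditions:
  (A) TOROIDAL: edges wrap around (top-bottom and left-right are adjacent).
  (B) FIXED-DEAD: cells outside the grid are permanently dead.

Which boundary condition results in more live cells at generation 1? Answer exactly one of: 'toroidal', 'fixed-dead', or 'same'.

Answer: toroidal

Derivation:
Under TOROIDAL boundary, generation 1:
00011
10110
11101
00000
00000
00010
00011
10010
Population = 14

Under FIXED-DEAD boundary, generation 1:
00000
00110
01100
10001
00000
00011
00011
00000
Population = 10

Comparison: toroidal=14, fixed-dead=10 -> toroidal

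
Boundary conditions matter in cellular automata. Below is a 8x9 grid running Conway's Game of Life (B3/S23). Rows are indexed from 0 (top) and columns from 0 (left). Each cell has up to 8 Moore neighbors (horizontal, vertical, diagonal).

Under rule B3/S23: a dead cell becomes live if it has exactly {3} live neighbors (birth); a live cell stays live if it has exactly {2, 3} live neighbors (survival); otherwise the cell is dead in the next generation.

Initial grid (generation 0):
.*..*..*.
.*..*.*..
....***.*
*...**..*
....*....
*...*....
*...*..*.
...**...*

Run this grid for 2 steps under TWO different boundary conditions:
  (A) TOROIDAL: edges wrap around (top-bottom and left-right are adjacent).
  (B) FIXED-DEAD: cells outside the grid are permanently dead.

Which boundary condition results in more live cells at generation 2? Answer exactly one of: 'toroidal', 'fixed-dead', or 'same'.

Under TOROIDAL boundary, generation 2:
*.*....*.
***.*.*..
..**..*..
..**.**..
..*...*..
........*
*......*.
*......*.
Population = 22

Under FIXED-DEAD boundary, generation 2:
....**...
...**.*..
..**..*..
..**.***.
..*...*..
.........
.........
...***...
Population = 18

Comparison: toroidal=22, fixed-dead=18 -> toroidal

Answer: toroidal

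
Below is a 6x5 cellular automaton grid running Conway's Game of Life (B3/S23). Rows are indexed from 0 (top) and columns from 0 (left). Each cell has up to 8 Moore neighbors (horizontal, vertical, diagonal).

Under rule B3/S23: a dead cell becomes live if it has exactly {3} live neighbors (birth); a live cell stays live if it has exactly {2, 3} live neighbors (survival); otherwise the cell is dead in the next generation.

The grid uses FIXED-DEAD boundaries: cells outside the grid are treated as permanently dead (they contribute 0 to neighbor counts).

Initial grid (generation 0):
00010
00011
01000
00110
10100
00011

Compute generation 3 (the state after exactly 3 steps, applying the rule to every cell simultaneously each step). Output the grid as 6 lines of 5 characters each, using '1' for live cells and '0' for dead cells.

Simulating step by step:
Generation 0 (given above): 10 live cells
Generation 1: 12 live cells
00011
00111
00001
00110
01101
00010
Generation 2: 11 live cells
00101
00100
00001
01101
01001
00110
Generation 3: 10 live cells
(generation 3 grid is the final answer)

Answer: 00010
00000
01100
01101
01001
00110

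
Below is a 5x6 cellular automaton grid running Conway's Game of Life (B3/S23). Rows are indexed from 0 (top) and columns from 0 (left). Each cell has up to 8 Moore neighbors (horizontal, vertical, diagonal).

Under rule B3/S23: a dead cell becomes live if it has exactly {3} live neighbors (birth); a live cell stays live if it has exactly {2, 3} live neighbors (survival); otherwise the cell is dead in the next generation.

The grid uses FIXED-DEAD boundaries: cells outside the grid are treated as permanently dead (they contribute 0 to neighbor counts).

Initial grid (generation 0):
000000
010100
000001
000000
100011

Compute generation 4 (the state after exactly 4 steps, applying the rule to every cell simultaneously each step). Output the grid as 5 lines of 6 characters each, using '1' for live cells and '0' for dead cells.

Answer: 000000
000000
000000
000000
000000

Derivation:
Simulating step by step:
Generation 0 (given above): 6 live cells
Generation 1: 2 live cells
000000
000000
000000
000011
000000
Generation 2: 0 live cells
000000
000000
000000
000000
000000
Generation 3: 0 live cells
000000
000000
000000
000000
000000
Generation 4: 0 live cells
(generation 4 grid is the final answer)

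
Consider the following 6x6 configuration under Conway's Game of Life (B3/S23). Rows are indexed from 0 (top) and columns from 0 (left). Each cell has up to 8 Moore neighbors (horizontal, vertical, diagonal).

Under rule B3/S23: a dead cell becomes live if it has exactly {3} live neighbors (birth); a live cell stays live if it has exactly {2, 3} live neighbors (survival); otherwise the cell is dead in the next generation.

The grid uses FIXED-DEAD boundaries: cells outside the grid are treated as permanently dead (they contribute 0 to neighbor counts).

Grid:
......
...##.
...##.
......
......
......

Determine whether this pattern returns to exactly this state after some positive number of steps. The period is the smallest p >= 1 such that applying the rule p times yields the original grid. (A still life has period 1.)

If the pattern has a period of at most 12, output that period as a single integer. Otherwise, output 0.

Simulating and comparing each generation to the original:
Gen 0 (original, given above): 4 live cells
Gen 1: 4 live cells, MATCHES original -> period = 1

Answer: 1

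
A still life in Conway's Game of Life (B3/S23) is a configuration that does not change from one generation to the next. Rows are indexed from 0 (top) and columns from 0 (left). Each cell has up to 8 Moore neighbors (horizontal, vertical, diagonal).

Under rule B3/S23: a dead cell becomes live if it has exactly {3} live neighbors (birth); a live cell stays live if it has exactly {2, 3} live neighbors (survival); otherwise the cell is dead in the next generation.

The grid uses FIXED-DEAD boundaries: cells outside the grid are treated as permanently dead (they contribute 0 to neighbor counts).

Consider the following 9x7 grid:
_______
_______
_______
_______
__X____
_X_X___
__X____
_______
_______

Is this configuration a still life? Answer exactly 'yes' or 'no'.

Compute generation 1 and compare to generation 0 (given above):
Generation 1:
_______
_______
_______
_______
__X____
_X_X___
__X____
_______
_______
The grids are IDENTICAL -> still life.

Answer: yes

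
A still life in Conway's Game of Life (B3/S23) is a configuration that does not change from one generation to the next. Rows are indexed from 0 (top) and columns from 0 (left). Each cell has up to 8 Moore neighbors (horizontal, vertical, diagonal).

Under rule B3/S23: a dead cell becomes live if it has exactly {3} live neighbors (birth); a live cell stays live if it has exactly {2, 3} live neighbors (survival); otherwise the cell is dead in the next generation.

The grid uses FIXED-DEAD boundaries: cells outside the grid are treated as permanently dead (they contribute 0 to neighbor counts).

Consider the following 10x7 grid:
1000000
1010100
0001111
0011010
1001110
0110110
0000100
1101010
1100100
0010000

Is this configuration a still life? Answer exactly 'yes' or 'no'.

Compute generation 1 and compare to generation 0 (given above):
Generation 1:
0100000
0100100
0100001
0010000
0000001
0110000
1000000
1111010
1001100
0100000
Cell (0,0) differs: gen0=1 vs gen1=0 -> NOT a still life.

Answer: no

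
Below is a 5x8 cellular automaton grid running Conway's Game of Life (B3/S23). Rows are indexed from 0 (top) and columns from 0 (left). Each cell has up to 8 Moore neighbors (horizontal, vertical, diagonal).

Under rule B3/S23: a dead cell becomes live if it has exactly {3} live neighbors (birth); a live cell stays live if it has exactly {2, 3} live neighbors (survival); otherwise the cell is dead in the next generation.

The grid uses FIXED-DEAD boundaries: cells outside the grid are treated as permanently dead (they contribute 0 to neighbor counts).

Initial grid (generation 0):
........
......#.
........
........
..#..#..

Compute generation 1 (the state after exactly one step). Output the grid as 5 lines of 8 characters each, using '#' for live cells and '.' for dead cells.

Simulating step by step:
Generation 0 (given above): 3 live cells
Generation 1: 0 live cells
(generation 1 grid is the final answer)

Answer: ........
........
........
........
........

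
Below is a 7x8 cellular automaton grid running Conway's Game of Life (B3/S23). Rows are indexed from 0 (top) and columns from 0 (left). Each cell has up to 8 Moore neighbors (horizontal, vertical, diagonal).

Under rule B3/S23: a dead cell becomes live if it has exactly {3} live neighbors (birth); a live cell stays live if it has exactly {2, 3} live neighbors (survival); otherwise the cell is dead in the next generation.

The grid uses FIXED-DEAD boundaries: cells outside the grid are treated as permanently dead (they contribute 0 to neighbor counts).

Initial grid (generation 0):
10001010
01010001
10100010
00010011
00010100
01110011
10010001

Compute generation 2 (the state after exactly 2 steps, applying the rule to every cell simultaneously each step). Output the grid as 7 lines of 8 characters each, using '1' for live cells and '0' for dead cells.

Answer: 01100010
10011111
10000000
01000001
00000000
00010101
00000011

Derivation:
Simulating step by step:
Generation 0 (given above): 22 live cells
Generation 1: 27 live cells
00000000
11110111
01110010
00111111
00010100
01010011
01010011
Generation 2: 17 live cells
(generation 2 grid is the final answer)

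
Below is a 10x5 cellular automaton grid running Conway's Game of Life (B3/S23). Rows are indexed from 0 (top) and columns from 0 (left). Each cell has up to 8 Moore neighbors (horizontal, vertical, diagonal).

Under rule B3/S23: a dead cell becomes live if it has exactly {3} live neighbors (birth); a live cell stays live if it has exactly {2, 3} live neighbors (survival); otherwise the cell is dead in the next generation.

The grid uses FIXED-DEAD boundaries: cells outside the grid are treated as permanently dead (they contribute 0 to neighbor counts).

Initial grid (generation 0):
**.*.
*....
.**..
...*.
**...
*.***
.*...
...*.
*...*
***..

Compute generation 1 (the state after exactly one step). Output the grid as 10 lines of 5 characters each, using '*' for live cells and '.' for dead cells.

Answer: **...
*....
.**..
*....
**..*
*.**.
.*..*
.....
*.**.
**...

Derivation:
Simulating step by step:
Generation 0 (given above): 20 live cells
Generation 1: 19 live cells
(generation 1 grid is the final answer)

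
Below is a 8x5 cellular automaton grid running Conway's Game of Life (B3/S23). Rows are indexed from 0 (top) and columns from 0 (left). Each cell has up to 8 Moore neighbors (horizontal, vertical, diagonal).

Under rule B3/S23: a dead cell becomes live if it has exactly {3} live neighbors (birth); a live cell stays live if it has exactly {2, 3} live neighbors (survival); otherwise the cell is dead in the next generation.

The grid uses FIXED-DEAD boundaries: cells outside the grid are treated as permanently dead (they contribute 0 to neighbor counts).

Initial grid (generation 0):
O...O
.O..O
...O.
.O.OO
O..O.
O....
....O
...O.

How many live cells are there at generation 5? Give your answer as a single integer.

Simulating step by step:
Generation 0 (given above): 13 live cells
Generation 1: 10 live cells
.....
...OO
...O.
...OO
OOOOO
.....
.....
.....
Generation 2: 10 live cells
.....
...OO
..O..
.O...
.OO.O
.OOO.
.....
.....
Generation 3: 9 live cells
.....
...O.
..OO.
.O.O.
O....
.O.O.
..O..
.....
Generation 4: 11 live cells
.....
..OO.
...OO
.O.O.
OO...
.OO..
..O..
.....
Generation 5: 13 live cells
.....
..OOO
....O
OO.OO
O....
O.O..
.OO..
.....
Population at generation 5: 13

Answer: 13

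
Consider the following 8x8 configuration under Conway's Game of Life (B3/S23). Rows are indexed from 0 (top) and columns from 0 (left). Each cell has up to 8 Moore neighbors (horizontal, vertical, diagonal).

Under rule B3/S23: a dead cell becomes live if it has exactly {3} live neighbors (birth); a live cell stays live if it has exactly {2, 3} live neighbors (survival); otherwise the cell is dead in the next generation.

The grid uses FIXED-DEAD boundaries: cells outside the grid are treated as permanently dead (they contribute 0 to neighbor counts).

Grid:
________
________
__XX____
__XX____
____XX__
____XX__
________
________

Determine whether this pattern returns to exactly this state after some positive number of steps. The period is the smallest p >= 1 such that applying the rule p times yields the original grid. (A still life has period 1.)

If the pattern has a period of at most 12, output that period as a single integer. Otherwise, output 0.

Answer: 2

Derivation:
Simulating and comparing each generation to the original:
Gen 0 (original, given above): 8 live cells
Gen 1: 6 live cells, differs from original
Gen 2: 8 live cells, MATCHES original -> period = 2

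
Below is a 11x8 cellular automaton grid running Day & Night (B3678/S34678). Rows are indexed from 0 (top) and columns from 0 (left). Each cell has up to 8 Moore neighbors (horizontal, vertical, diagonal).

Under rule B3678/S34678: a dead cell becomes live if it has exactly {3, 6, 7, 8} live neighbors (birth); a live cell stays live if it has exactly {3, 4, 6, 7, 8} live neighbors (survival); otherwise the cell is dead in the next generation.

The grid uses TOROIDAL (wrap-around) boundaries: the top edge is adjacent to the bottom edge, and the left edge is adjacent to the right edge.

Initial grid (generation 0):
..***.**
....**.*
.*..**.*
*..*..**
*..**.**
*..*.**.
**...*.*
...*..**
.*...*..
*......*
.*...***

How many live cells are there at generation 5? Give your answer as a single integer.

Simulating step by step:
Generation 0 (given above): 40 live cells
Generation 1: 44 live cells
...*****
..*...**
...*****
.***...*
*****..*
..*..*.*
*.*..**.
.**.****
........
**...*.*
..****..
Generation 2: 42 live cells
.......*
*...***.
.*.***.*
*****..*
..*.*..*
.**..*.*
*.*...*.
**.*.***
..*.*...
..**..*.
.****.*.
Generation 3: 45 live cells
***....*
*..****.
**..*..*
.*.*...*
**.***.*
.**....*
.****..*
**.*****
*.*.*...
...*....
..**.*.*
Generation 4: 49 live cells
***....*
**.*****
.*..*..*
**.*.*.*
*****..*
*.**.*.*
*.*.*..*
..**.***
*.*.*.*.
.*.*....
..***.*.
Generation 5: 35 live cells
...*....
*..****.
**....*.
*.**...*
***..*..
**.*....
*.***.*.
..*..**.
..*.*.*.
.*.....*
...*...*
Population at generation 5: 35

Answer: 35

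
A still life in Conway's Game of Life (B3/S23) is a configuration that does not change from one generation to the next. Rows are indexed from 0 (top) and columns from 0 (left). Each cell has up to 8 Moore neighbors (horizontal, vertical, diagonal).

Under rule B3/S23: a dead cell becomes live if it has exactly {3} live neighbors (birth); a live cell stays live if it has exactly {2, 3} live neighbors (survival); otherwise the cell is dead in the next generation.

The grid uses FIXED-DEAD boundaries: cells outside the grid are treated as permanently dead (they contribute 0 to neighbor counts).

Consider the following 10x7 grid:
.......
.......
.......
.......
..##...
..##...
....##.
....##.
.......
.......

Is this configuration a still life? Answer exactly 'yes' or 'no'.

Answer: no

Derivation:
Compute generation 1 and compare to generation 0 (given above):
Generation 1:
.......
.......
.......
.......
..##...
..#....
.....#.
....##.
.......
.......
Cell (5,3) differs: gen0=1 vs gen1=0 -> NOT a still life.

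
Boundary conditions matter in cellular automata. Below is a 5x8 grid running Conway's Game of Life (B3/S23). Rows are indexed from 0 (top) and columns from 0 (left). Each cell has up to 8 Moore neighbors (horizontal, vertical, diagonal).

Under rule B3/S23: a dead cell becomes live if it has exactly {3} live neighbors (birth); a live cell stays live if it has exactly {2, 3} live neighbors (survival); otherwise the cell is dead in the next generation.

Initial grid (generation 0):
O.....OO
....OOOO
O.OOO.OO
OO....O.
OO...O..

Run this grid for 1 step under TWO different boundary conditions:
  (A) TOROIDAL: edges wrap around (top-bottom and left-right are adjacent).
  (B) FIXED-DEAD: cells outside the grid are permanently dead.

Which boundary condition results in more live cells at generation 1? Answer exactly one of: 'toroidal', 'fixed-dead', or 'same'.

Under TOROIDAL boundary, generation 1:
.O..O...
.O..O...
..OOO...
...OO.O.
.....O..
Population = 11

Under FIXED-DEAD boundary, generation 1:
.......O
.O..O...
O.OOO...
...OO.OO
OO......
Population = 13

Comparison: toroidal=11, fixed-dead=13 -> fixed-dead

Answer: fixed-dead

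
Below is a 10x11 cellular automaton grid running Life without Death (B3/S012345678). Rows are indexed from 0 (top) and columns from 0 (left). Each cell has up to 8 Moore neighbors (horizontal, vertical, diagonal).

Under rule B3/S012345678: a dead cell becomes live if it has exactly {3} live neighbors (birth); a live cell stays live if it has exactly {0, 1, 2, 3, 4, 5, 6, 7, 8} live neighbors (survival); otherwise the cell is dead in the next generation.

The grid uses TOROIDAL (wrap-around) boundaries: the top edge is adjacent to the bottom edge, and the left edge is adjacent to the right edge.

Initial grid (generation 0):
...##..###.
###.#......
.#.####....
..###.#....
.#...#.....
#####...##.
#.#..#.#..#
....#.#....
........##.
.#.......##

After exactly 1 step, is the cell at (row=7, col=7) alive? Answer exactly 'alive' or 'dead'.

Answer: alive

Derivation:
Simulating step by step:
Generation 0 (given above): 39 live cells
Generation 1: 57 live cells
...##..###.
###.#.###..
##.####....
.####.#....
##...#.....
#######.##.
#.#..######
....#######
........###
.#.....#.##

Cell (7,7) at generation 1: 1 -> alive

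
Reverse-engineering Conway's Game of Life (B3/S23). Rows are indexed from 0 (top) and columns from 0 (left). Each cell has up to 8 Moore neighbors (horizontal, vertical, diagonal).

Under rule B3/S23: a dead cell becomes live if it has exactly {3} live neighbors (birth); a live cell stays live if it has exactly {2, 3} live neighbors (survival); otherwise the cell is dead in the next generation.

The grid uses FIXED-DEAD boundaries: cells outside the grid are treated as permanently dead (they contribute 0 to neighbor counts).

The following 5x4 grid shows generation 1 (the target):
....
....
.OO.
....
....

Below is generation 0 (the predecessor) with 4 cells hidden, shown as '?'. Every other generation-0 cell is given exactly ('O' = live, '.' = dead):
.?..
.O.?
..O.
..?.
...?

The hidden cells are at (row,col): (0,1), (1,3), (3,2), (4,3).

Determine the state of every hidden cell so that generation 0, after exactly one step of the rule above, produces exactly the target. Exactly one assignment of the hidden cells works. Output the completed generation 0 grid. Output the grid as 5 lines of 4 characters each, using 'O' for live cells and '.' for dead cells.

Answer: ....
.O..
..O.
..O.
....

Derivation:
Hidden generation-0 cells (in order): (0,1), (1,3), (3,2), (4,3).
A hidden cell only influences target cells in its own 3x3 neighborhood. Try each of the 2^4 = 16 assignments, step the completed generation 0 forward once under B3/S23, and compare with the target:
  (0,1)=. (1,3)=. (3,2)=. (4,3)=. -> step gives (2,1)='.' but target has 'O' -> reject
  (0,1)=. (1,3)=. (3,2)=. (4,3)=O -> step gives (2,1)='.' but target has 'O' -> reject
  (0,1)=. (1,3)=. (3,2)=O (4,3)=. -> step reproduces the target at every cell -> ACCEPT
  (0,1)=. (1,3)=. (3,2)=O (4,3)=O -> step gives (3,2)='O' but target has '.' -> reject
  (0,1)=. (1,3)=O (3,2)=. (4,3)=. -> step gives (1,2)='O' but target has '.' -> reject
  (0,1)=. (1,3)=O (3,2)=. (4,3)=O -> step gives (1,2)='O' but target has '.' -> reject
  (0,1)=. (1,3)=O (3,2)=O (4,3)=. -> step gives (1,2)='O' but target has '.' -> reject
  (0,1)=. (1,3)=O (3,2)=O (4,3)=O -> step gives (1,2)='O' but target has '.' -> reject
  (0,1)=O (1,3)=. (3,2)=. (4,3)=. -> step gives (1,1)='O' but target has '.' -> reject
  (0,1)=O (1,3)=. (3,2)=. (4,3)=O -> step gives (1,1)='O' but target has '.' -> reject
  (0,1)=O (1,3)=. (3,2)=O (4,3)=. -> step gives (1,1)='O' but target has '.' -> reject
  (0,1)=O (1,3)=. (3,2)=O (4,3)=O -> step gives (1,1)='O' but target has '.' -> reject
  (0,1)=O (1,3)=O (3,2)=. (4,3)=. -> step gives (0,2)='O' but target has '.' -> reject
  (0,1)=O (1,3)=O (3,2)=. (4,3)=O -> step gives (0,2)='O' but target has '.' -> reject
  (0,1)=O (1,3)=O (3,2)=O (4,3)=. -> step gives (0,2)='O' but target has '.' -> reject
  (0,1)=O (1,3)=O (3,2)=O (4,3)=O -> step gives (0,2)='O' but target has '.' -> reject
Unique solution: (0,1)=dead, (1,3)=dead, (3,2)=live, (4,3)=dead.
Check: live-neighbor counts of every cell in the completed generation 0:
1110
1121
1322
0212
0111
Applying B3/S23 to generation 0 with these counts gives:
....
....
.OO.
....
....
which matches the target exactly.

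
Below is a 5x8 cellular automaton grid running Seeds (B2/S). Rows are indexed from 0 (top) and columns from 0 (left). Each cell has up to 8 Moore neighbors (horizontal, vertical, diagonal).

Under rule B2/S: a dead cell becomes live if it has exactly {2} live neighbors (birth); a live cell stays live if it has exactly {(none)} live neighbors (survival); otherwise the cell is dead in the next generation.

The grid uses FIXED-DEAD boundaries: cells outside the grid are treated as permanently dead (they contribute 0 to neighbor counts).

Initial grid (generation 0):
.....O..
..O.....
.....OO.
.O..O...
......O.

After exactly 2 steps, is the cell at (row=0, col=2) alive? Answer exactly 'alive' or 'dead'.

Simulating step by step:
Generation 0 (given above): 7 live cells
Generation 1: 7 live cells
........
....O...
.OOOO...
.......O
.....O..
Generation 2: 7 live cells
........
.O...O..
.....O..
.O...OO.
......O.

Cell (0,2) at generation 2: 0 -> dead

Answer: dead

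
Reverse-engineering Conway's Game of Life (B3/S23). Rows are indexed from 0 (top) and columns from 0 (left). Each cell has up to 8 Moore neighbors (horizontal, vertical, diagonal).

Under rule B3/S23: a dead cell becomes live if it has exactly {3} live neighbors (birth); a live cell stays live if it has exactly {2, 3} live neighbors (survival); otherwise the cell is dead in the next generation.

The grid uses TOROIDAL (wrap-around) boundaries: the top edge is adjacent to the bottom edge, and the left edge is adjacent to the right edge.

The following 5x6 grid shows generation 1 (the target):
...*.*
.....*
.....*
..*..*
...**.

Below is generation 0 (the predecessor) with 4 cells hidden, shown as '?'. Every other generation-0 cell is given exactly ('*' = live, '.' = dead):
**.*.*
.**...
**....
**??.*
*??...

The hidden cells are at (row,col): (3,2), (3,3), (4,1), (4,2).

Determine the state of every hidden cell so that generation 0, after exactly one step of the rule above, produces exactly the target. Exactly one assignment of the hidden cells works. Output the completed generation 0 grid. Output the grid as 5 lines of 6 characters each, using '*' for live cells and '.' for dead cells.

Hidden generation-0 cells (in order): (3,2), (3,3), (4,1), (4,2).
A hidden cell only influences target cells in its own 3x3 neighborhood. Try each of the 2^4 = 16 assignments, step the completed generation 0 forward once under B3/S23, and compare with the target:
  (3,2)=. (3,3)=. (4,1)=. (4,2)=. -> step gives (0,3)='.' but target has '*' -> reject
  (3,2)=. (3,3)=. (4,1)=. (4,2)=* -> step gives (4,2)='*' but target has '.' -> reject
  (3,2)=. (3,3)=. (4,1)=* (4,2)=. -> step gives (0,3)='.' but target has '*' -> reject
  (3,2)=. (3,3)=. (4,1)=* (4,2)=* -> step gives (3,2)='.' but target has '*' -> reject
  (3,2)=. (3,3)=* (4,1)=. (4,2)=. -> step gives (0,3)='.' but target has '*' -> reject
  (3,2)=. (3,3)=* (4,1)=. (4,2)=* -> step gives (3,2)='.' but target has '*' -> reject
  (3,2)=. (3,3)=* (4,1)=* (4,2)=. -> step gives (0,3)='.' but target has '*' -> reject
  (3,2)=. (3,3)=* (4,1)=* (4,2)=* -> step gives (3,2)='.' but target has '*' -> reject
  (3,2)=* (3,3)=. (4,1)=. (4,2)=. -> step gives (0,3)='.' but target has '*' -> reject
  (3,2)=* (3,3)=. (4,1)=. (4,2)=* -> step reproduces the target at every cell -> ACCEPT
  (3,2)=* (3,3)=. (4,1)=* (4,2)=. -> step gives (0,3)='.' but target has '*' -> reject
  (3,2)=* (3,3)=. (4,1)=* (4,2)=* -> step gives (3,2)='.' but target has '*' -> reject
  (3,2)=* (3,3)=* (4,1)=. (4,2)=. -> step gives (0,3)='.' but target has '*' -> reject
  (3,2)=* (3,3)=* (4,1)=. (4,2)=* -> step gives (2,3)='*' but target has '.' -> reject
  (3,2)=* (3,3)=* (4,1)=* (4,2)=. -> step gives (0,3)='.' but target has '*' -> reject
  (3,2)=* (3,3)=* (4,1)=* (4,2)=* -> step gives (2,3)='*' but target has '.' -> reject
Unique solution: (3,2)=live, (3,3)=dead, (4,1)=dead, (4,2)=live.
Check: live-neighbor counts of every cell in the completed generation 0:
455222
654223
565213
563213
674335
Applying B3/S23 to generation 0 with these counts gives:
...*.*
.....*
.....*
..*..*
...**.
which matches the target exactly.

Answer: **.*.*
.**...
**....
***..*
*.*...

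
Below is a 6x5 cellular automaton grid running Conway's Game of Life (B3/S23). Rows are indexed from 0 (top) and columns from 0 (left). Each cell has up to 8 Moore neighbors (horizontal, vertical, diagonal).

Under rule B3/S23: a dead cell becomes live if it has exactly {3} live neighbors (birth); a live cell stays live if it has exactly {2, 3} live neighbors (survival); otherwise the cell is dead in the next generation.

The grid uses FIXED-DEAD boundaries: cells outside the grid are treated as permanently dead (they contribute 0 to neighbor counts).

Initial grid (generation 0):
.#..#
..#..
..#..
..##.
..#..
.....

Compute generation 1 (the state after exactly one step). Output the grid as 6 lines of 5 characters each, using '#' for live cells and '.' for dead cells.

Answer: .....
.###.
.##..
.###.
..##.
.....

Derivation:
Simulating step by step:
Generation 0 (given above): 7 live cells
Generation 1: 10 live cells
(generation 1 grid is the final answer)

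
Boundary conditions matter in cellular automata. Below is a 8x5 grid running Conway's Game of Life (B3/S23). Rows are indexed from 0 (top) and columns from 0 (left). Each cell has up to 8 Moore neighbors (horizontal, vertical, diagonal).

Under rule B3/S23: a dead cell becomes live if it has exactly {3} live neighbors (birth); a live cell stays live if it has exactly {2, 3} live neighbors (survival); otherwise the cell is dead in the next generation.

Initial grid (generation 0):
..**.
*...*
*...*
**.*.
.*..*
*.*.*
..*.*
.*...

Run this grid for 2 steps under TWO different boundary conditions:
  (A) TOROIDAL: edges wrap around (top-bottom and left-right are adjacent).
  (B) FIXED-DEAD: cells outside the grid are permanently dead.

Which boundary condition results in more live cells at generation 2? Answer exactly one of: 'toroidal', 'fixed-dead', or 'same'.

Answer: toroidal

Derivation:
Under TOROIDAL boundary, generation 2:
...**
.....
*..**
..**.
.*...
.....
***..
.....
Population = 11

Under FIXED-DEAD boundary, generation 2:
.....
..*.*
*....
***..
....*
.....
...*.
.....
Population = 8

Comparison: toroidal=11, fixed-dead=8 -> toroidal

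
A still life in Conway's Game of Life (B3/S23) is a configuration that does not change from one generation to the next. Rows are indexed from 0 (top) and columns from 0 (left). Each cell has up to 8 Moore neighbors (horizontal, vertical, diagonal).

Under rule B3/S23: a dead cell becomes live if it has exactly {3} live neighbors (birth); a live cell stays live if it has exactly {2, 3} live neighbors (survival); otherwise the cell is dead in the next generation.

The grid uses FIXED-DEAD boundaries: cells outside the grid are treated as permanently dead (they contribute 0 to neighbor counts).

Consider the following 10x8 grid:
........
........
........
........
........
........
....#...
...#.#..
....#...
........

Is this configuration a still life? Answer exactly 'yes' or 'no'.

Compute generation 1 and compare to generation 0 (given above):
Generation 1:
........
........
........
........
........
........
....#...
...#.#..
....#...
........
The grids are IDENTICAL -> still life.

Answer: yes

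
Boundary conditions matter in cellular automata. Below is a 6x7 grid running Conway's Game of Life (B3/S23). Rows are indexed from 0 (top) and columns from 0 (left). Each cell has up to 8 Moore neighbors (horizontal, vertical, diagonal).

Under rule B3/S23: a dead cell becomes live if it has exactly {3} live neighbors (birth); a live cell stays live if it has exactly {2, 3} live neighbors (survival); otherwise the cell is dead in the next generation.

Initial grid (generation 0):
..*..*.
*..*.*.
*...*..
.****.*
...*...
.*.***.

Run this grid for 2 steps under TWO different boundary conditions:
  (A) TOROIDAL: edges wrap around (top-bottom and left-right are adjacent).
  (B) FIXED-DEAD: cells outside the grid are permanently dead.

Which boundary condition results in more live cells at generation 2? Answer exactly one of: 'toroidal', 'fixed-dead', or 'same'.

Answer: toroidal

Derivation:
Under TOROIDAL boundary, generation 2:
.*.*.**
**..*.*
*..*.*.
..*....
*..*.*.
*...*.*
Population = 18

Under FIXED-DEAD boundary, generation 2:
....*..
....*..
*..*.*.
***....
.*...*.
..**...
Population = 12

Comparison: toroidal=18, fixed-dead=12 -> toroidal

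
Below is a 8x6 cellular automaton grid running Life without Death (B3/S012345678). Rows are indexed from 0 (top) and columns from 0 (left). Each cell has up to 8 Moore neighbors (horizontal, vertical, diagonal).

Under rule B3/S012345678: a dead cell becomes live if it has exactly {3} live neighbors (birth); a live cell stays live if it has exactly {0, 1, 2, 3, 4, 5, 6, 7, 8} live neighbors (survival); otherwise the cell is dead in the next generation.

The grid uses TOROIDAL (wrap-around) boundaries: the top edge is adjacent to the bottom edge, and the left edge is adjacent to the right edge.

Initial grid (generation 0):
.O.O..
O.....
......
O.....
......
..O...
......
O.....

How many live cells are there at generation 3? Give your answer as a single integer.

Answer: 17

Derivation:
Simulating step by step:
Generation 0 (given above): 6 live cells
Generation 1: 7 live cells
OO.O..
O.....
......
O.....
......
..O...
......
O.....
Generation 2: 10 live cells
OO.O.O
OO....
......
O.....
......
..O...
......
OO....
Generation 3: 17 live cells
OO.O.O
OOO..O
OO....
O.....
......
..O...
.O....
OOO..O
Population at generation 3: 17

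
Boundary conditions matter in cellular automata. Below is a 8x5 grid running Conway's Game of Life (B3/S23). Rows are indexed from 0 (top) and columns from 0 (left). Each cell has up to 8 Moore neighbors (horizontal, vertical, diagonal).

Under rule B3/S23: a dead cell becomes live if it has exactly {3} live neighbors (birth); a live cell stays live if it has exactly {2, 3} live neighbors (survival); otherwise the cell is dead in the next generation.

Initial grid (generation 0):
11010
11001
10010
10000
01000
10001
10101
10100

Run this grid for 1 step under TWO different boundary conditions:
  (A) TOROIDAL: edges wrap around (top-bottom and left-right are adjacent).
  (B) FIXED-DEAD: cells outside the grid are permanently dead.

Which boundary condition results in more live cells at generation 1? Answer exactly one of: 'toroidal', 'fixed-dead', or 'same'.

Under TOROIDAL boundary, generation 1:
00010
00010
00000
11001
01001
00011
00000
00100
Population = 10

Under FIXED-DEAD boundary, generation 1:
11100
00011
10000
11000
11000
10010
10000
00010
Population = 14

Comparison: toroidal=10, fixed-dead=14 -> fixed-dead

Answer: fixed-dead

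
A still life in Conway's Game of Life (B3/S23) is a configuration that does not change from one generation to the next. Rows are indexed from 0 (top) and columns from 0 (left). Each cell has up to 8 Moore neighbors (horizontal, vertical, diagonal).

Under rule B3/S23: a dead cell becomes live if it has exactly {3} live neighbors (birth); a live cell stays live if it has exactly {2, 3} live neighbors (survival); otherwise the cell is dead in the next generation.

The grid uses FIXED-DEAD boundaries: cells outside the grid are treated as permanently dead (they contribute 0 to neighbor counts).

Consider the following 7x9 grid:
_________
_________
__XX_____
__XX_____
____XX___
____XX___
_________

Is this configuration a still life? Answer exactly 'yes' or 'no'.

Compute generation 1 and compare to generation 0 (given above):
Generation 1:
_________
_________
__XX_____
__X______
_____X___
____XX___
_________
Cell (3,3) differs: gen0=1 vs gen1=0 -> NOT a still life.

Answer: no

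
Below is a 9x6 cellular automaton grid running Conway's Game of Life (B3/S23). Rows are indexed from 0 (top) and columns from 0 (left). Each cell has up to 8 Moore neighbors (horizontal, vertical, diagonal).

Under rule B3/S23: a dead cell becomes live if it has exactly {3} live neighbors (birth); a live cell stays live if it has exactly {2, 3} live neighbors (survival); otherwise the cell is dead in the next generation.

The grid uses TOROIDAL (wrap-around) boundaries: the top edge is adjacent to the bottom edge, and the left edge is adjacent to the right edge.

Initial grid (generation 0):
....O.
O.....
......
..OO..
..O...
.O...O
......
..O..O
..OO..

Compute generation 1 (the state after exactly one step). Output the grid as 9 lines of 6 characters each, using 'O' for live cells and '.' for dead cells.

Simulating step by step:
Generation 0 (given above): 11 live cells
Generation 1: 12 live cells
(generation 1 grid is the final answer)

Answer: ...O..
......
......
..OO..
.OOO..
......
O.....
..OO..
..OOO.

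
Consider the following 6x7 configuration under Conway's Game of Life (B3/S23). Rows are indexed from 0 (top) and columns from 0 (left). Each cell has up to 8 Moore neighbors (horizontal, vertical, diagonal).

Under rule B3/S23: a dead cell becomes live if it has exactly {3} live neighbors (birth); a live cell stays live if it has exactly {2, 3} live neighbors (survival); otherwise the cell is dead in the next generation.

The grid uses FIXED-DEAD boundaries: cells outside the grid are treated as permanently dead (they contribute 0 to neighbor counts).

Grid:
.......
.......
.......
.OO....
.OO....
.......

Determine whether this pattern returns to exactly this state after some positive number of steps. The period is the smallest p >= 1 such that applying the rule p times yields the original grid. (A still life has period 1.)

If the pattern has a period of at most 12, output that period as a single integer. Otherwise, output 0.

Answer: 1

Derivation:
Simulating and comparing each generation to the original:
Gen 0 (original, given above): 4 live cells
Gen 1: 4 live cells, MATCHES original -> period = 1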